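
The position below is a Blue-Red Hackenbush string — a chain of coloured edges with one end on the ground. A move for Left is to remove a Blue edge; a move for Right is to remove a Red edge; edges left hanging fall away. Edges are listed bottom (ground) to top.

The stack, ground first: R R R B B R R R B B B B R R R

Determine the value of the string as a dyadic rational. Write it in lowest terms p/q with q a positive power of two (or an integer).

Prefix values for R R R B B R R R B B B B R R R via {L|R} + simplicity:
step 1: add R to get R; options L={ none } R={ 0 } ⇒ -1
step 2: add R to get RR; options L={ none } R={ -1,0 } ⇒ -2
step 3: add R to get RRR; options L={ none } R={ -2,-1,0 } ⇒ -3
step 4: add B to get RRRB; options L={ -3 } R={ -2,-1,0 } ⇒ -5/2
step 5: add B to get RRRBB; options L={ -3,-5/2 } R={ -2,-1,0 } ⇒ -9/4
step 6: add R to get RRRBBR; options L={ -3,-5/2 } R={ -9/4,-2,-1,0 } ⇒ -19/8
step 7: add R to get RRRBBRR; options L={ -3,-5/2 } R={ -19/8,-9/4,-2,-1,0 } ⇒ -39/16
step 8: add R to get RRRBBRRR; options L={ -3,-5/2 } R={ -39/16,-19/8,-9/4,-2,-1,0 } ⇒ -79/32
step 9: add B to get RRRBBRRRB; options L={ -3,-5/2,-79/32 } R={ -39/16,-19/8,-9/4,-2,-1,0 } ⇒ -157/64
step 10: add B to get RRRBBRRRBB; options L={ -3,-5/2,-79/32,-157/64 } R={ -39/16,-19/8,-9/4,-2,-1,0 } ⇒ -313/128
step 11: add B to get RRRBBRRRBBB; options L={ -3,-5/2,-79/32,-157/64,-313/128 } R={ -39/16,-19/8,-9/4,-2,-1,0 } ⇒ -625/256
step 12: add B to get RRRBBRRRBBBB; options L={ -3,-5/2,-79/32,-157/64,-313/128,-625/256 } R={ -39/16,-19/8,-9/4,-2,-1,0 } ⇒ -1249/512
step 13: add R to get RRRBBRRRBBBBR; options L={ -3,-5/2,-79/32,-157/64,-313/128,-625/256 } R={ -1249/512,-39/16,-19/8,-9/4,-2,-1,0 } ⇒ -2499/1024
step 14: add R to get RRRBBRRRBBBBRR; options L={ -3,-5/2,-79/32,-157/64,-313/128,-625/256 } R={ -2499/1024,-1249/512,-39/16,-19/8,-9/4,-2,-1,0 } ⇒ -4999/2048
step 15: add R to get RRRBBRRRBBBBRRR; options L={ -3,-5/2,-79/32,-157/64,-313/128,-625/256 } R={ -4999/2048,-2499/1024,-1249/512,-39/16,-19/8,-9/4,-2,-1,0 } ⇒ -9999/4096

-9999/4096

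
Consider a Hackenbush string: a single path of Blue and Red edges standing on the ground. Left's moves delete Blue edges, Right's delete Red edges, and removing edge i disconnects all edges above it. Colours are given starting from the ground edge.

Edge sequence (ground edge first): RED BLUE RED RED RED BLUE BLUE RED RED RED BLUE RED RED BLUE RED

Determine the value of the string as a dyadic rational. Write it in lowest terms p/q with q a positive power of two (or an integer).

-14811/16384

Recurse on prefixes of the 15-edge string RED BLUE RED RED RED BLUE BLUE RED RED RED BLUE RED RED BLUE RED:
R: Left { none }, Right { 0 } = simplest -1
RB: Left { -1 }, Right { 0 } = simplest -1/2
RBR: Left { -1 }, Right { -1/2,0 } = simplest -3/4
RBRR: Left { -1 }, Right { -3/4,-1/2,0 } = simplest -7/8
RBRRR: Left { -1 }, Right { -7/8,-3/4,-1/2,0 } = simplest -15/16
RBRRRB: Left { -1,-15/16 }, Right { -7/8,-3/4,-1/2,0 } = simplest -29/32
RBRRRBB: Left { -1,-15/16,-29/32 }, Right { -7/8,-3/4,-1/2,0 } = simplest -57/64
RBRRRBBR: Left { -1,-15/16,-29/32 }, Right { -57/64,-7/8,-3/4,-1/2,0 } = simplest -115/128
RBRRRBBRR: Left { -1,-15/16,-29/32 }, Right { -115/128,-57/64,-7/8,-3/4,-1/2,0 } = simplest -231/256
RBRRRBBRRR: Left { -1,-15/16,-29/32 }, Right { -231/256,-115/128,-57/64,-7/8,-3/4,-1/2,0 } = simplest -463/512
RBRRRBBRRRB: Left { -1,-15/16,-29/32,-463/512 }, Right { -231/256,-115/128,-57/64,-7/8,-3/4,-1/2,0 } = simplest -925/1024
RBRRRBBRRRBR: Left { -1,-15/16,-29/32,-463/512 }, Right { -925/1024,-231/256,-115/128,-57/64,-7/8,-3/4,-1/2,0 } = simplest -1851/2048
RBRRRBBRRRBRR: Left { -1,-15/16,-29/32,-463/512 }, Right { -1851/2048,-925/1024,-231/256,-115/128,-57/64,-7/8,-3/4,-1/2,0 } = simplest -3703/4096
RBRRRBBRRRBRRB: Left { -1,-15/16,-29/32,-463/512,-3703/4096 }, Right { -1851/2048,-925/1024,-231/256,-115/128,-57/64,-7/8,-3/4,-1/2,0 } = simplest -7405/8192
RBRRRBBRRRBRRBR: Left { -1,-15/16,-29/32,-463/512,-3703/4096 }, Right { -7405/8192,-1851/2048,-925/1024,-231/256,-115/128,-57/64,-7/8,-3/4,-1/2,0 } = simplest -14811/16384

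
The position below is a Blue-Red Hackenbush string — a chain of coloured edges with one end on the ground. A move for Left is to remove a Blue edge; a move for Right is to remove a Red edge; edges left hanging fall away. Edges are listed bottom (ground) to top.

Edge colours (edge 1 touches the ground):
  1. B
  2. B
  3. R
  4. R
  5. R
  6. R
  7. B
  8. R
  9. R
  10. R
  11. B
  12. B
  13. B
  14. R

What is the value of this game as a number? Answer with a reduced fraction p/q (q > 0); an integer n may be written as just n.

4381/4096

1 of 14 · B · max L 0 · min R +∞ gives 1
2 of 14 · BB · max L 1 · min R +∞ gives 2
3 of 14 · BBR · max L 1 · min R 2 gives 3/2
4 of 14 · BBRR · max L 1 · min R 3/2 gives 5/4
5 of 14 · BBRRR · max L 1 · min R 5/4 gives 9/8
6 of 14 · BBRRRR · max L 1 · min R 9/8 gives 17/16
7 of 14 · BBRRRRB · max L 17/16 · min R 9/8 gives 35/32
8 of 14 · BBRRRRBR · max L 17/16 · min R 35/32 gives 69/64
9 of 14 · BBRRRRBRR · max L 17/16 · min R 69/64 gives 137/128
10 of 14 · BBRRRRBRRR · max L 17/16 · min R 137/128 gives 273/256
11 of 14 · BBRRRRBRRRB · max L 273/256 · min R 137/128 gives 547/512
12 of 14 · BBRRRRBRRRBB · max L 547/512 · min R 137/128 gives 1095/1024
13 of 14 · BBRRRRBRRRBBB · max L 1095/1024 · min R 137/128 gives 2191/2048
14 of 14 · BBRRRRBRRRBBBR · max L 1095/1024 · min R 2191/2048 gives 4381/4096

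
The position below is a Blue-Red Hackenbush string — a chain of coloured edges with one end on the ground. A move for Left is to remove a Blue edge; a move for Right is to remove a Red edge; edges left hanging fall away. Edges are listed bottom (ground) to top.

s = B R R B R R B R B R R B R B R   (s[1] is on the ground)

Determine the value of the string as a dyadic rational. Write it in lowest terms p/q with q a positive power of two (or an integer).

value(B) = { 0 |  } → 1
value(BR) = { 0 | 1 } → 1/2
value(BRR) = { 0 | 1/2 1 } → 1/4
value(BRRB) = { 0 1/4 | 1/2 1 } → 3/8
value(BRRBR) = { 0 1/4 | 3/8 1/2 1 } → 5/16
value(BRRBRR) = { 0 1/4 | 5/16 3/8 1/2 1 } → 9/32
value(BRRBRRB) = { 0 1/4 9/32 | 5/16 3/8 1/2 1 } → 19/64
value(BRRBRRBR) = { 0 1/4 9/32 | 19/64 5/16 3/8 1/2 1 } → 37/128
value(BRRBRRBRB) = { 0 1/4 9/32 37/128 | 19/64 5/16 3/8 1/2 1 } → 75/256
value(BRRBRRBRBR) = { 0 1/4 9/32 37/128 | 75/256 19/64 5/16 3/8 1/2 1 } → 149/512
value(BRRBRRBRBRR) = { 0 1/4 9/32 37/128 | 149/512 75/256 19/64 5/16 3/8 1/2 1 } → 297/1024
value(BRRBRRBRBRRB) = { 0 1/4 9/32 37/128 297/1024 | 149/512 75/256 19/64 5/16 3/8 1/2 1 } → 595/2048
value(BRRBRRBRBRRBR) = { 0 1/4 9/32 37/128 297/1024 | 595/2048 149/512 75/256 19/64 5/16 3/8 1/2 1 } → 1189/4096
value(BRRBRRBRBRRBRB) = { 0 1/4 9/32 37/128 297/1024 1189/4096 | 595/2048 149/512 75/256 19/64 5/16 3/8 1/2 1 } → 2379/8192
value(BRRBRRBRBRRBRBR) = { 0 1/4 9/32 37/128 297/1024 1189/4096 | 2379/8192 595/2048 149/512 75/256 19/64 5/16 3/8 1/2 1 } → 4757/16384

4757/16384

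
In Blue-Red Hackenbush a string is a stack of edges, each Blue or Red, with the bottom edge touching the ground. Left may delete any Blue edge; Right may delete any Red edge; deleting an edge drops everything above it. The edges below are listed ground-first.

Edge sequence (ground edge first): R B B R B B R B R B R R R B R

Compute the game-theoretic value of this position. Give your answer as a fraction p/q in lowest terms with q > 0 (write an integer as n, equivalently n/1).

-4795/16384

Recurse on prefixes of the 15-edge string R B B R B B R B R B R R R B R:
val_1 [R]  L=[none]  R=[0]  → -1
val_2 [RB]  L=[-1]  R=[0]  → -1/2
val_3 [RBB]  L=[-1,-1/2]  R=[0]  → -1/4
val_4 [RBBR]  L=[-1,-1/2]  R=[-1/4,0]  → -3/8
val_5 [RBBRB]  L=[-1,-1/2,-3/8]  R=[-1/4,0]  → -5/16
val_6 [RBBRBB]  L=[-1,-1/2,-3/8,-5/16]  R=[-1/4,0]  → -9/32
val_7 [RBBRBBR]  L=[-1,-1/2,-3/8,-5/16]  R=[-9/32,-1/4,0]  → -19/64
val_8 [RBBRBBRB]  L=[-1,-1/2,-3/8,-5/16,-19/64]  R=[-9/32,-1/4,0]  → -37/128
val_9 [RBBRBBRBR]  L=[-1,-1/2,-3/8,-5/16,-19/64]  R=[-37/128,-9/32,-1/4,0]  → -75/256
val_10 [RBBRBBRBRB]  L=[-1,-1/2,-3/8,-5/16,-19/64,-75/256]  R=[-37/128,-9/32,-1/4,0]  → -149/512
val_11 [RBBRBBRBRBR]  L=[-1,-1/2,-3/8,-5/16,-19/64,-75/256]  R=[-149/512,-37/128,-9/32,-1/4,0]  → -299/1024
val_12 [RBBRBBRBRBRR]  L=[-1,-1/2,-3/8,-5/16,-19/64,-75/256]  R=[-299/1024,-149/512,-37/128,-9/32,-1/4,0]  → -599/2048
val_13 [RBBRBBRBRBRRR]  L=[-1,-1/2,-3/8,-5/16,-19/64,-75/256]  R=[-599/2048,-299/1024,-149/512,-37/128,-9/32,-1/4,0]  → -1199/4096
val_14 [RBBRBBRBRBRRRB]  L=[-1,-1/2,-3/8,-5/16,-19/64,-75/256,-1199/4096]  R=[-599/2048,-299/1024,-149/512,-37/128,-9/32,-1/4,0]  → -2397/8192
val_15 [RBBRBBRBRBRRRBR]  L=[-1,-1/2,-3/8,-5/16,-19/64,-75/256,-1199/4096]  R=[-2397/8192,-599/2048,-299/1024,-149/512,-37/128,-9/32,-1/4,0]  → -4795/16384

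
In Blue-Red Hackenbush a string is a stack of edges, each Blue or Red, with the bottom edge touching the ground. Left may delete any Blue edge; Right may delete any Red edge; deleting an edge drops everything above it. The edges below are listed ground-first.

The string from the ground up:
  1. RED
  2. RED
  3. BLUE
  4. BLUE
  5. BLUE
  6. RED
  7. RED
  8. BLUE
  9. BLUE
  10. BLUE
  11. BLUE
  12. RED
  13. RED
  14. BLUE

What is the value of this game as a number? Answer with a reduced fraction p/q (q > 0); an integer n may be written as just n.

v_1 [R]  L=[none]  R=[0]  — -1
v_2 [RR]  L=[none]  R=[-1,0]  — -2
v_3 [RRB]  L=[-2]  R=[-1,0]  — -3/2
v_4 [RRBB]  L=[-2,-3/2]  R=[-1,0]  — -5/4
v_5 [RRBBB]  L=[-2,-3/2,-5/4]  R=[-1,0]  — -9/8
v_6 [RRBBBR]  L=[-2,-3/2,-5/4]  R=[-9/8,-1,0]  — -19/16
v_7 [RRBBBRR]  L=[-2,-3/2,-5/4]  R=[-19/16,-9/8,-1,0]  — -39/32
v_8 [RRBBBRRB]  L=[-2,-3/2,-5/4,-39/32]  R=[-19/16,-9/8,-1,0]  — -77/64
v_9 [RRBBBRRBB]  L=[-2,-3/2,-5/4,-39/32,-77/64]  R=[-19/16,-9/8,-1,0]  — -153/128
v_10 [RRBBBRRBBB]  L=[-2,-3/2,-5/4,-39/32,-77/64,-153/128]  R=[-19/16,-9/8,-1,0]  — -305/256
v_11 [RRBBBRRBBBB]  L=[-2,-3/2,-5/4,-39/32,-77/64,-153/128,-305/256]  R=[-19/16,-9/8,-1,0]  — -609/512
v_12 [RRBBBRRBBBBR]  L=[-2,-3/2,-5/4,-39/32,-77/64,-153/128,-305/256]  R=[-609/512,-19/16,-9/8,-1,0]  — -1219/1024
v_13 [RRBBBRRBBBBRR]  L=[-2,-3/2,-5/4,-39/32,-77/64,-153/128,-305/256]  R=[-1219/1024,-609/512,-19/16,-9/8,-1,0]  — -2439/2048
v_14 [RRBBBRRBBBBRRB]  L=[-2,-3/2,-5/4,-39/32,-77/64,-153/128,-305/256,-2439/2048]  R=[-1219/1024,-609/512,-19/16,-9/8,-1,0]  — -4877/4096

-4877/4096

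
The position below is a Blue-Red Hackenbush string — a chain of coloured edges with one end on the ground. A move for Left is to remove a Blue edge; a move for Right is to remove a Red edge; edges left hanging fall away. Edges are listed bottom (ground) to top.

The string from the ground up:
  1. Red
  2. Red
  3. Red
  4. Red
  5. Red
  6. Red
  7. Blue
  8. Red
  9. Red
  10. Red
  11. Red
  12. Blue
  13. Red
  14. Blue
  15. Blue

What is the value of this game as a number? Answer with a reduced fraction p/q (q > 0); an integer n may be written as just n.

val(R) = { · | 0 } -> -1
val(RR) = { · | -1 0 } -> -2
val(RRR) = { · | -2 -1 0 } -> -3
val(RRRR) = { · | -3 -2 -1 0 } -> -4
val(RRRRR) = { · | -4 -3 -2 -1 0 } -> -5
val(RRRRRR) = { · | -5 -4 -3 -2 -1 0 } -> -6
val(RRRRRRB) = { -6 | -5 -4 -3 -2 -1 0 } -> -11/2
val(RRRRRRBR) = { -6 | -11/2 -5 -4 -3 -2 -1 0 } -> -23/4
val(RRRRRRBRR) = { -6 | -23/4 -11/2 -5 -4 -3 -2 -1 0 } -> -47/8
val(RRRRRRBRRR) = { -6 | -47/8 -23/4 -11/2 -5 -4 -3 -2 -1 0 } -> -95/16
val(RRRRRRBRRRR) = { -6 | -95/16 -47/8 -23/4 -11/2 -5 -4 -3 -2 -1 0 } -> -191/32
val(RRRRRRBRRRRB) = { -6 -191/32 | -95/16 -47/8 -23/4 -11/2 -5 -4 -3 -2 -1 0 } -> -381/64
val(RRRRRRBRRRRBR) = { -6 -191/32 | -381/64 -95/16 -47/8 -23/4 -11/2 -5 -4 -3 -2 -1 0 } -> -763/128
val(RRRRRRBRRRRBRB) = { -6 -191/32 -763/128 | -381/64 -95/16 -47/8 -23/4 -11/2 -5 -4 -3 -2 -1 0 } -> -1525/256
val(RRRRRRBRRRRBRBB) = { -6 -191/32 -763/128 -1525/256 | -381/64 -95/16 -47/8 -23/4 -11/2 -5 -4 -3 -2 -1 0 } -> -3049/512

-3049/512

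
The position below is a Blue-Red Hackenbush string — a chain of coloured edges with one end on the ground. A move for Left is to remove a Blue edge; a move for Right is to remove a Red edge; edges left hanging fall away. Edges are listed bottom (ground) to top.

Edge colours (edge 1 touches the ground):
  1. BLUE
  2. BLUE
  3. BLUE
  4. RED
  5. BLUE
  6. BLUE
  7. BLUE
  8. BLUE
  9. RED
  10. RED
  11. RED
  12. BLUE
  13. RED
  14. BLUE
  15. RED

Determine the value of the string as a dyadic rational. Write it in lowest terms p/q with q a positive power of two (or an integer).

12053/4096

Prefix values for BLUE BLUE BLUE RED BLUE BLUE BLUE BLUE RED RED RED BLUE RED BLUE RED via {L|R} + simplicity:
B: Left { 0 }, Right { ∅ } => simplest 1
BB: Left { 0, 1 }, Right { ∅ } => simplest 2
BBB: Left { 0, 1, 2 }, Right { ∅ } => simplest 3
BBBR: Left { 0, 1, 2 }, Right { 3 } => simplest 5/2
BBBRB: Left { 0, 1, 2, 5/2 }, Right { 3 } => simplest 11/4
BBBRBB: Left { 0, 1, 2, 5/2, 11/4 }, Right { 3 } => simplest 23/8
BBBRBBB: Left { 0, 1, 2, 5/2, 11/4, 23/8 }, Right { 3 } => simplest 47/16
BBBRBBBB: Left { 0, 1, 2, 5/2, 11/4, 23/8, 47/16 }, Right { 3 } => simplest 95/32
BBBRBBBBR: Left { 0, 1, 2, 5/2, 11/4, 23/8, 47/16 }, Right { 95/32, 3 } => simplest 189/64
BBBRBBBBRR: Left { 0, 1, 2, 5/2, 11/4, 23/8, 47/16 }, Right { 189/64, 95/32, 3 } => simplest 377/128
BBBRBBBBRRR: Left { 0, 1, 2, 5/2, 11/4, 23/8, 47/16 }, Right { 377/128, 189/64, 95/32, 3 } => simplest 753/256
BBBRBBBBRRRB: Left { 0, 1, 2, 5/2, 11/4, 23/8, 47/16, 753/256 }, Right { 377/128, 189/64, 95/32, 3 } => simplest 1507/512
BBBRBBBBRRRBR: Left { 0, 1, 2, 5/2, 11/4, 23/8, 47/16, 753/256 }, Right { 1507/512, 377/128, 189/64, 95/32, 3 } => simplest 3013/1024
BBBRBBBBRRRBRB: Left { 0, 1, 2, 5/2, 11/4, 23/8, 47/16, 753/256, 3013/1024 }, Right { 1507/512, 377/128, 189/64, 95/32, 3 } => simplest 6027/2048
BBBRBBBBRRRBRBR: Left { 0, 1, 2, 5/2, 11/4, 23/8, 47/16, 753/256, 3013/1024 }, Right { 6027/2048, 1507/512, 377/128, 189/64, 95/32, 3 } => simplest 12053/4096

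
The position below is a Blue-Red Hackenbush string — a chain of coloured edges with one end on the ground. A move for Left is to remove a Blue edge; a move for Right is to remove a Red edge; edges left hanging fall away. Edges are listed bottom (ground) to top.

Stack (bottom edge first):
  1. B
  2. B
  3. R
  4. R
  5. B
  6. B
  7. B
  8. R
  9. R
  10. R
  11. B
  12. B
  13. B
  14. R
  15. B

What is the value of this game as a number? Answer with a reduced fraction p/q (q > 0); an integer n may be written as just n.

11835/8192

Build G(s[:k]) for k = 1..15, string s = B B R R B B B R R R B B B R B.
G(B) = { 0 | · } -> 1
G(BB) = { 0, 1 | · } -> 2
G(BBR) = { 0, 1 | 2 } -> 3/2
G(BBRR) = { 0, 1 | 3/2, 2 } -> 5/4
G(BBRRB) = { 0, 1, 5/4 | 3/2, 2 } -> 11/8
G(BBRRBB) = { 0, 1, 5/4, 11/8 | 3/2, 2 } -> 23/16
G(BBRRBBB) = { 0, 1, 5/4, 11/8, 23/16 | 3/2, 2 } -> 47/32
G(BBRRBBBR) = { 0, 1, 5/4, 11/8, 23/16 | 47/32, 3/2, 2 } -> 93/64
G(BBRRBBBRR) = { 0, 1, 5/4, 11/8, 23/16 | 93/64, 47/32, 3/2, 2 } -> 185/128
G(BBRRBBBRRR) = { 0, 1, 5/4, 11/8, 23/16 | 185/128, 93/64, 47/32, 3/2, 2 } -> 369/256
G(BBRRBBBRRRB) = { 0, 1, 5/4, 11/8, 23/16, 369/256 | 185/128, 93/64, 47/32, 3/2, 2 } -> 739/512
G(BBRRBBBRRRBB) = { 0, 1, 5/4, 11/8, 23/16, 369/256, 739/512 | 185/128, 93/64, 47/32, 3/2, 2 } -> 1479/1024
G(BBRRBBBRRRBBB) = { 0, 1, 5/4, 11/8, 23/16, 369/256, 739/512, 1479/1024 | 185/128, 93/64, 47/32, 3/2, 2 } -> 2959/2048
G(BBRRBBBRRRBBBR) = { 0, 1, 5/4, 11/8, 23/16, 369/256, 739/512, 1479/1024 | 2959/2048, 185/128, 93/64, 47/32, 3/2, 2 } -> 5917/4096
G(BBRRBBBRRRBBBRB) = { 0, 1, 5/4, 11/8, 23/16, 369/256, 739/512, 1479/1024, 5917/4096 | 2959/2048, 185/128, 93/64, 47/32, 3/2, 2 } -> 11835/8192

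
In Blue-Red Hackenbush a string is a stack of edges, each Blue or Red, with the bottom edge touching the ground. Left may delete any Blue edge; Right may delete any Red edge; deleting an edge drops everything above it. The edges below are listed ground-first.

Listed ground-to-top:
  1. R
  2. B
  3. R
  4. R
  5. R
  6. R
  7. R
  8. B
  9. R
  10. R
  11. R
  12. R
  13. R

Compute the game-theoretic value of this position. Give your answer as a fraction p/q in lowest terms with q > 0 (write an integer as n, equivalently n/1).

-4031/4096

Recurse on prefixes of the 13-edge string R B R R R R R B R R R R R:
R: Left { ∅ }, Right { 0 } ⇒ simplest -1
RB: Left { -1 }, Right { 0 } ⇒ simplest -1/2
RBR: Left { -1 }, Right { -1/2; 0 } ⇒ simplest -3/4
RBRR: Left { -1 }, Right { -3/4; -1/2; 0 } ⇒ simplest -7/8
RBRRR: Left { -1 }, Right { -7/8; -3/4; -1/2; 0 } ⇒ simplest -15/16
RBRRRR: Left { -1 }, Right { -15/16; -7/8; -3/4; -1/2; 0 } ⇒ simplest -31/32
RBRRRRR: Left { -1 }, Right { -31/32; -15/16; -7/8; -3/4; -1/2; 0 } ⇒ simplest -63/64
RBRRRRRB: Left { -1; -63/64 }, Right { -31/32; -15/16; -7/8; -3/4; -1/2; 0 } ⇒ simplest -125/128
RBRRRRRBR: Left { -1; -63/64 }, Right { -125/128; -31/32; -15/16; -7/8; -3/4; -1/2; 0 } ⇒ simplest -251/256
RBRRRRRBRR: Left { -1; -63/64 }, Right { -251/256; -125/128; -31/32; -15/16; -7/8; -3/4; -1/2; 0 } ⇒ simplest -503/512
RBRRRRRBRRR: Left { -1; -63/64 }, Right { -503/512; -251/256; -125/128; -31/32; -15/16; -7/8; -3/4; -1/2; 0 } ⇒ simplest -1007/1024
RBRRRRRBRRRR: Left { -1; -63/64 }, Right { -1007/1024; -503/512; -251/256; -125/128; -31/32; -15/16; -7/8; -3/4; -1/2; 0 } ⇒ simplest -2015/2048
RBRRRRRBRRRRR: Left { -1; -63/64 }, Right { -2015/2048; -1007/1024; -503/512; -251/256; -125/128; -31/32; -15/16; -7/8; -3/4; -1/2; 0 } ⇒ simplest -4031/4096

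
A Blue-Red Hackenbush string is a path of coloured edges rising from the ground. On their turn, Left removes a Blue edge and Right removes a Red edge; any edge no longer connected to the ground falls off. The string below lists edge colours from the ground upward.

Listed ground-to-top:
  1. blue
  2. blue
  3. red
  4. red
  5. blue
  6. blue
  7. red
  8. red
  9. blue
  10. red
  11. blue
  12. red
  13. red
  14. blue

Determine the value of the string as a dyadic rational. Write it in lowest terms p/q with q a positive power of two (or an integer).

5715/4096

value_1 [b]  L=[0]  R=[—]  = 1
value_2 [bb]  L=[0,1]  R=[—]  = 2
value_3 [bbr]  L=[0,1]  R=[2]  = 3/2
value_4 [bbrr]  L=[0,1]  R=[3/2,2]  = 5/4
value_5 [bbrrb]  L=[0,1,5/4]  R=[3/2,2]  = 11/8
value_6 [bbrrbb]  L=[0,1,5/4,11/8]  R=[3/2,2]  = 23/16
value_7 [bbrrbbr]  L=[0,1,5/4,11/8]  R=[23/16,3/2,2]  = 45/32
value_8 [bbrrbbrr]  L=[0,1,5/4,11/8]  R=[45/32,23/16,3/2,2]  = 89/64
value_9 [bbrrbbrrb]  L=[0,1,5/4,11/8,89/64]  R=[45/32,23/16,3/2,2]  = 179/128
value_10 [bbrrbbrrbr]  L=[0,1,5/4,11/8,89/64]  R=[179/128,45/32,23/16,3/2,2]  = 357/256
value_11 [bbrrbbrrbrb]  L=[0,1,5/4,11/8,89/64,357/256]  R=[179/128,45/32,23/16,3/2,2]  = 715/512
value_12 [bbrrbbrrbrbr]  L=[0,1,5/4,11/8,89/64,357/256]  R=[715/512,179/128,45/32,23/16,3/2,2]  = 1429/1024
value_13 [bbrrbbrrbrbrr]  L=[0,1,5/4,11/8,89/64,357/256]  R=[1429/1024,715/512,179/128,45/32,23/16,3/2,2]  = 2857/2048
value_14 [bbrrbbrrbrbrrb]  L=[0,1,5/4,11/8,89/64,357/256,2857/2048]  R=[1429/1024,715/512,179/128,45/32,23/16,3/2,2]  = 5715/4096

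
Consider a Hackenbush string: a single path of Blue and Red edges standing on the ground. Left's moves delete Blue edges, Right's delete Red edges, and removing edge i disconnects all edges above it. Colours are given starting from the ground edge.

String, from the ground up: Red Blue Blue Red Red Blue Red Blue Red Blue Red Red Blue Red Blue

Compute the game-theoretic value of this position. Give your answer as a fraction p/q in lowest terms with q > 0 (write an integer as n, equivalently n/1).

-6837/16384

step 1: add Red to get R; options L={ (no moves) } R={ 0 } -> -1
step 2: add Blue to get RB; options L={ -1 } R={ 0 } -> -1/2
step 3: add Blue to get RBB; options L={ -1,-1/2 } R={ 0 } -> -1/4
step 4: add Red to get RBBR; options L={ -1,-1/2 } R={ -1/4,0 } -> -3/8
step 5: add Red to get RBBRR; options L={ -1,-1/2 } R={ -3/8,-1/4,0 } -> -7/16
step 6: add Blue to get RBBRRB; options L={ -1,-1/2,-7/16 } R={ -3/8,-1/4,0 } -> -13/32
step 7: add Red to get RBBRRBR; options L={ -1,-1/2,-7/16 } R={ -13/32,-3/8,-1/4,0 } -> -27/64
step 8: add Blue to get RBBRRBRB; options L={ -1,-1/2,-7/16,-27/64 } R={ -13/32,-3/8,-1/4,0 } -> -53/128
step 9: add Red to get RBBRRBRBR; options L={ -1,-1/2,-7/16,-27/64 } R={ -53/128,-13/32,-3/8,-1/4,0 } -> -107/256
step 10: add Blue to get RBBRRBRBRB; options L={ -1,-1/2,-7/16,-27/64,-107/256 } R={ -53/128,-13/32,-3/8,-1/4,0 } -> -213/512
step 11: add Red to get RBBRRBRBRBR; options L={ -1,-1/2,-7/16,-27/64,-107/256 } R={ -213/512,-53/128,-13/32,-3/8,-1/4,0 } -> -427/1024
step 12: add Red to get RBBRRBRBRBRR; options L={ -1,-1/2,-7/16,-27/64,-107/256 } R={ -427/1024,-213/512,-53/128,-13/32,-3/8,-1/4,0 } -> -855/2048
step 13: add Blue to get RBBRRBRBRBRRB; options L={ -1,-1/2,-7/16,-27/64,-107/256,-855/2048 } R={ -427/1024,-213/512,-53/128,-13/32,-3/8,-1/4,0 } -> -1709/4096
step 14: add Red to get RBBRRBRBRBRRBR; options L={ -1,-1/2,-7/16,-27/64,-107/256,-855/2048 } R={ -1709/4096,-427/1024,-213/512,-53/128,-13/32,-3/8,-1/4,0 } -> -3419/8192
step 15: add Blue to get RBBRRBRBRBRRBRB; options L={ -1,-1/2,-7/16,-27/64,-107/256,-855/2048,-3419/8192 } R={ -1709/4096,-427/1024,-213/512,-53/128,-13/32,-3/8,-1/4,0 } -> -6837/16384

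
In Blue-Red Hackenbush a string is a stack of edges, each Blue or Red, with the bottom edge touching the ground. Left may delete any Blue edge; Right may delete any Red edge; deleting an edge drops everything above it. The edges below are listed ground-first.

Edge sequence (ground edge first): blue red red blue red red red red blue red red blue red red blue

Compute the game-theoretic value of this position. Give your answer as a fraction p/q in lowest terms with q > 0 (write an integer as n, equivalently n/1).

4243/16384

value_1 [b]  L=[0]  R=[·]  ⇒ 1
value_2 [br]  L=[0]  R=[1]  ⇒ 1/2
value_3 [brr]  L=[0]  R=[1/2; 1]  ⇒ 1/4
value_4 [brrb]  L=[0; 1/4]  R=[1/2; 1]  ⇒ 3/8
value_5 [brrbr]  L=[0; 1/4]  R=[3/8; 1/2; 1]  ⇒ 5/16
value_6 [brrbrr]  L=[0; 1/4]  R=[5/16; 3/8; 1/2; 1]  ⇒ 9/32
value_7 [brrbrrr]  L=[0; 1/4]  R=[9/32; 5/16; 3/8; 1/2; 1]  ⇒ 17/64
value_8 [brrbrrrr]  L=[0; 1/4]  R=[17/64; 9/32; 5/16; 3/8; 1/2; 1]  ⇒ 33/128
value_9 [brrbrrrrb]  L=[0; 1/4; 33/128]  R=[17/64; 9/32; 5/16; 3/8; 1/2; 1]  ⇒ 67/256
value_10 [brrbrrrrbr]  L=[0; 1/4; 33/128]  R=[67/256; 17/64; 9/32; 5/16; 3/8; 1/2; 1]  ⇒ 133/512
value_11 [brrbrrrrbrr]  L=[0; 1/4; 33/128]  R=[133/512; 67/256; 17/64; 9/32; 5/16; 3/8; 1/2; 1]  ⇒ 265/1024
value_12 [brrbrrrrbrrb]  L=[0; 1/4; 33/128; 265/1024]  R=[133/512; 67/256; 17/64; 9/32; 5/16; 3/8; 1/2; 1]  ⇒ 531/2048
value_13 [brrbrrrrbrrbr]  L=[0; 1/4; 33/128; 265/1024]  R=[531/2048; 133/512; 67/256; 17/64; 9/32; 5/16; 3/8; 1/2; 1]  ⇒ 1061/4096
value_14 [brrbrrrrbrrbrr]  L=[0; 1/4; 33/128; 265/1024]  R=[1061/4096; 531/2048; 133/512; 67/256; 17/64; 9/32; 5/16; 3/8; 1/2; 1]  ⇒ 2121/8192
value_15 [brrbrrrrbrrbrrb]  L=[0; 1/4; 33/128; 265/1024; 2121/8192]  R=[1061/4096; 531/2048; 133/512; 67/256; 17/64; 9/32; 5/16; 3/8; 1/2; 1]  ⇒ 4243/16384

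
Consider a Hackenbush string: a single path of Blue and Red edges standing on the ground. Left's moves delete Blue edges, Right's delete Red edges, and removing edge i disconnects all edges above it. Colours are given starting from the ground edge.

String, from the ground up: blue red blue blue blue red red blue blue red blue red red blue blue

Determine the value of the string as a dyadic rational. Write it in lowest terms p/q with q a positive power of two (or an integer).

Prefix values for blue red blue blue blue red red blue blue red blue red red blue blue via {L|R} + simplicity:
value(b) = { 0 | · } — 1
value(br) = { 0 | 1 } — 1/2
value(brb) = { 0, 1/2 | 1 } — 3/4
value(brbb) = { 0, 1/2, 3/4 | 1 } — 7/8
value(brbbb) = { 0, 1/2, 3/4, 7/8 | 1 } — 15/16
value(brbbbr) = { 0, 1/2, 3/4, 7/8 | 15/16, 1 } — 29/32
value(brbbbrr) = { 0, 1/2, 3/4, 7/8 | 29/32, 15/16, 1 } — 57/64
value(brbbbrrb) = { 0, 1/2, 3/4, 7/8, 57/64 | 29/32, 15/16, 1 } — 115/128
value(brbbbrrbb) = { 0, 1/2, 3/4, 7/8, 57/64, 115/128 | 29/32, 15/16, 1 } — 231/256
value(brbbbrrbbr) = { 0, 1/2, 3/4, 7/8, 57/64, 115/128 | 231/256, 29/32, 15/16, 1 } — 461/512
value(brbbbrrbbrb) = { 0, 1/2, 3/4, 7/8, 57/64, 115/128, 461/512 | 231/256, 29/32, 15/16, 1 } — 923/1024
value(brbbbrrbbrbr) = { 0, 1/2, 3/4, 7/8, 57/64, 115/128, 461/512 | 923/1024, 231/256, 29/32, 15/16, 1 } — 1845/2048
value(brbbbrrbbrbrr) = { 0, 1/2, 3/4, 7/8, 57/64, 115/128, 461/512 | 1845/2048, 923/1024, 231/256, 29/32, 15/16, 1 } — 3689/4096
value(brbbbrrbbrbrrb) = { 0, 1/2, 3/4, 7/8, 57/64, 115/128, 461/512, 3689/4096 | 1845/2048, 923/1024, 231/256, 29/32, 15/16, 1 } — 7379/8192
value(brbbbrrbbrbrrbb) = { 0, 1/2, 3/4, 7/8, 57/64, 115/128, 461/512, 3689/4096, 7379/8192 | 1845/2048, 923/1024, 231/256, 29/32, 15/16, 1 } — 14759/16384

14759/16384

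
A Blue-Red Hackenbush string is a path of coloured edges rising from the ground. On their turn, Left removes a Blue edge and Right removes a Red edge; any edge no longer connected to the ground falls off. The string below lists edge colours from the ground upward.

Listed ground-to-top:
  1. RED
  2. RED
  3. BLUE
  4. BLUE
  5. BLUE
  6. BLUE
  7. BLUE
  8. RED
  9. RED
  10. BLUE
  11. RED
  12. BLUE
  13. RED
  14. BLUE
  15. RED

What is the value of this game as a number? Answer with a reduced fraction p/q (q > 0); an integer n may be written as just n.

-8619/8192

R: Left { · }, Right { 0 } so simplest -1
RR: Left { · }, Right { -1, 0 } so simplest -2
RRB: Left { -2 }, Right { -1, 0 } so simplest -3/2
RRBB: Left { -2, -3/2 }, Right { -1, 0 } so simplest -5/4
RRBBB: Left { -2, -3/2, -5/4 }, Right { -1, 0 } so simplest -9/8
RRBBBB: Left { -2, -3/2, -5/4, -9/8 }, Right { -1, 0 } so simplest -17/16
RRBBBBB: Left { -2, -3/2, -5/4, -9/8, -17/16 }, Right { -1, 0 } so simplest -33/32
RRBBBBBR: Left { -2, -3/2, -5/4, -9/8, -17/16 }, Right { -33/32, -1, 0 } so simplest -67/64
RRBBBBBRR: Left { -2, -3/2, -5/4, -9/8, -17/16 }, Right { -67/64, -33/32, -1, 0 } so simplest -135/128
RRBBBBBRRB: Left { -2, -3/2, -5/4, -9/8, -17/16, -135/128 }, Right { -67/64, -33/32, -1, 0 } so simplest -269/256
RRBBBBBRRBR: Left { -2, -3/2, -5/4, -9/8, -17/16, -135/128 }, Right { -269/256, -67/64, -33/32, -1, 0 } so simplest -539/512
RRBBBBBRRBRB: Left { -2, -3/2, -5/4, -9/8, -17/16, -135/128, -539/512 }, Right { -269/256, -67/64, -33/32, -1, 0 } so simplest -1077/1024
RRBBBBBRRBRBR: Left { -2, -3/2, -5/4, -9/8, -17/16, -135/128, -539/512 }, Right { -1077/1024, -269/256, -67/64, -33/32, -1, 0 } so simplest -2155/2048
RRBBBBBRRBRBRB: Left { -2, -3/2, -5/4, -9/8, -17/16, -135/128, -539/512, -2155/2048 }, Right { -1077/1024, -269/256, -67/64, -33/32, -1, 0 } so simplest -4309/4096
RRBBBBBRRBRBRBR: Left { -2, -3/2, -5/4, -9/8, -17/16, -135/128, -539/512, -2155/2048 }, Right { -4309/4096, -1077/1024, -269/256, -67/64, -33/32, -1, 0 } so simplest -8619/8192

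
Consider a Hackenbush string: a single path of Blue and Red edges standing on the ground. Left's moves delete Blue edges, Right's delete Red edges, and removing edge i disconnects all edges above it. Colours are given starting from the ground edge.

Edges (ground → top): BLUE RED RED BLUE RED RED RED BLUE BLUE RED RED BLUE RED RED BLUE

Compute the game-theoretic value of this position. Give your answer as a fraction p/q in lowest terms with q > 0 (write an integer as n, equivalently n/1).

4499/16384

Build value(s[:k]) for k = 1..15, string s = BLUE RED RED BLUE RED RED RED BLUE BLUE RED RED BLUE RED RED BLUE.
value(B) = { 0 | (no moves) } -> 1
value(BR) = { 0 | 1 } -> 1/2
value(BRR) = { 0 | 1/2,1 } -> 1/4
value(BRRB) = { 0,1/4 | 1/2,1 } -> 3/8
value(BRRBR) = { 0,1/4 | 3/8,1/2,1 } -> 5/16
value(BRRBRR) = { 0,1/4 | 5/16,3/8,1/2,1 } -> 9/32
value(BRRBRRR) = { 0,1/4 | 9/32,5/16,3/8,1/2,1 } -> 17/64
value(BRRBRRRB) = { 0,1/4,17/64 | 9/32,5/16,3/8,1/2,1 } -> 35/128
value(BRRBRRRBB) = { 0,1/4,17/64,35/128 | 9/32,5/16,3/8,1/2,1 } -> 71/256
value(BRRBRRRBBR) = { 0,1/4,17/64,35/128 | 71/256,9/32,5/16,3/8,1/2,1 } -> 141/512
value(BRRBRRRBBRR) = { 0,1/4,17/64,35/128 | 141/512,71/256,9/32,5/16,3/8,1/2,1 } -> 281/1024
value(BRRBRRRBBRRB) = { 0,1/4,17/64,35/128,281/1024 | 141/512,71/256,9/32,5/16,3/8,1/2,1 } -> 563/2048
value(BRRBRRRBBRRBR) = { 0,1/4,17/64,35/128,281/1024 | 563/2048,141/512,71/256,9/32,5/16,3/8,1/2,1 } -> 1125/4096
value(BRRBRRRBBRRBRR) = { 0,1/4,17/64,35/128,281/1024 | 1125/4096,563/2048,141/512,71/256,9/32,5/16,3/8,1/2,1 } -> 2249/8192
value(BRRBRRRBBRRBRRB) = { 0,1/4,17/64,35/128,281/1024,2249/8192 | 1125/4096,563/2048,141/512,71/256,9/32,5/16,3/8,1/2,1 } -> 4499/16384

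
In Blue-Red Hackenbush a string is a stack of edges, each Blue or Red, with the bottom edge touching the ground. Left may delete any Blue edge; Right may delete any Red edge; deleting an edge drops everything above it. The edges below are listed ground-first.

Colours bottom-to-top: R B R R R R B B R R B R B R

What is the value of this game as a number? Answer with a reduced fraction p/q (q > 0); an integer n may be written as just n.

-7787/8192

v_1 [R]  L=[·]  R=[0]  -> -1
v_2 [RB]  L=[-1]  R=[0]  -> -1/2
v_3 [RBR]  L=[-1]  R=[-1/2, 0]  -> -3/4
v_4 [RBRR]  L=[-1]  R=[-3/4, -1/2, 0]  -> -7/8
v_5 [RBRRR]  L=[-1]  R=[-7/8, -3/4, -1/2, 0]  -> -15/16
v_6 [RBRRRR]  L=[-1]  R=[-15/16, -7/8, -3/4, -1/2, 0]  -> -31/32
v_7 [RBRRRRB]  L=[-1, -31/32]  R=[-15/16, -7/8, -3/4, -1/2, 0]  -> -61/64
v_8 [RBRRRRBB]  L=[-1, -31/32, -61/64]  R=[-15/16, -7/8, -3/4, -1/2, 0]  -> -121/128
v_9 [RBRRRRBBR]  L=[-1, -31/32, -61/64]  R=[-121/128, -15/16, -7/8, -3/4, -1/2, 0]  -> -243/256
v_10 [RBRRRRBBRR]  L=[-1, -31/32, -61/64]  R=[-243/256, -121/128, -15/16, -7/8, -3/4, -1/2, 0]  -> -487/512
v_11 [RBRRRRBBRRB]  L=[-1, -31/32, -61/64, -487/512]  R=[-243/256, -121/128, -15/16, -7/8, -3/4, -1/2, 0]  -> -973/1024
v_12 [RBRRRRBBRRBR]  L=[-1, -31/32, -61/64, -487/512]  R=[-973/1024, -243/256, -121/128, -15/16, -7/8, -3/4, -1/2, 0]  -> -1947/2048
v_13 [RBRRRRBBRRBRB]  L=[-1, -31/32, -61/64, -487/512, -1947/2048]  R=[-973/1024, -243/256, -121/128, -15/16, -7/8, -3/4, -1/2, 0]  -> -3893/4096
v_14 [RBRRRRBBRRBRBR]  L=[-1, -31/32, -61/64, -487/512, -1947/2048]  R=[-3893/4096, -973/1024, -243/256, -121/128, -15/16, -7/8, -3/4, -1/2, 0]  -> -7787/8192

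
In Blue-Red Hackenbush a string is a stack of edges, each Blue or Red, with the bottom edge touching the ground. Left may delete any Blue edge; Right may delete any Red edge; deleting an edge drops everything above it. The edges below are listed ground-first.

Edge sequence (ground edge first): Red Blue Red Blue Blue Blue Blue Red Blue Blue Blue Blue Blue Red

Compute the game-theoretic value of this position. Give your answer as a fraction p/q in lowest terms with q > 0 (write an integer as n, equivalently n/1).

-4227/8192

Prefix values for Red Blue Red Blue Blue Blue Blue Red Blue Blue Blue Blue Blue Red via {L|R} + simplicity:
1 of 14 · R · max L −∞ · min R 0 = -1
2 of 14 · RB · max L -1 · min R 0 = -1/2
3 of 14 · RBR · max L -1 · min R -1/2 = -3/4
4 of 14 · RBRB · max L -3/4 · min R -1/2 = -5/8
5 of 14 · RBRBB · max L -5/8 · min R -1/2 = -9/16
6 of 14 · RBRBBB · max L -9/16 · min R -1/2 = -17/32
7 of 14 · RBRBBBB · max L -17/32 · min R -1/2 = -33/64
8 of 14 · RBRBBBBR · max L -17/32 · min R -33/64 = -67/128
9 of 14 · RBRBBBBRB · max L -67/128 · min R -33/64 = -133/256
10 of 14 · RBRBBBBRBB · max L -133/256 · min R -33/64 = -265/512
11 of 14 · RBRBBBBRBBB · max L -265/512 · min R -33/64 = -529/1024
12 of 14 · RBRBBBBRBBBB · max L -529/1024 · min R -33/64 = -1057/2048
13 of 14 · RBRBBBBRBBBBB · max L -1057/2048 · min R -33/64 = -2113/4096
14 of 14 · RBRBBBBRBBBBBR · max L -1057/2048 · min R -2113/4096 = -4227/8192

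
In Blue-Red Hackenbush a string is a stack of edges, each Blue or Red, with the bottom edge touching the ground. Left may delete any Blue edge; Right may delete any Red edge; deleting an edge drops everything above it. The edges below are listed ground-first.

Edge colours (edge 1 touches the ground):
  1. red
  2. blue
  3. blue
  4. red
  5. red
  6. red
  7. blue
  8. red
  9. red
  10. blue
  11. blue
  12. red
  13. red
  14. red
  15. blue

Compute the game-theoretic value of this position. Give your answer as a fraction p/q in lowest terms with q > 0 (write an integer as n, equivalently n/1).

-7581/16384

Recurse on prefixes of the 15-edge string red blue blue red red red blue red red blue blue red red red blue:
val_1 [r]  L=[·]  R=[0]  -> -1
val_2 [rb]  L=[-1]  R=[0]  -> -1/2
val_3 [rbb]  L=[-1 -1/2]  R=[0]  -> -1/4
val_4 [rbbr]  L=[-1 -1/2]  R=[-1/4 0]  -> -3/8
val_5 [rbbrr]  L=[-1 -1/2]  R=[-3/8 -1/4 0]  -> -7/16
val_6 [rbbrrr]  L=[-1 -1/2]  R=[-7/16 -3/8 -1/4 0]  -> -15/32
val_7 [rbbrrrb]  L=[-1 -1/2 -15/32]  R=[-7/16 -3/8 -1/4 0]  -> -29/64
val_8 [rbbrrrbr]  L=[-1 -1/2 -15/32]  R=[-29/64 -7/16 -3/8 -1/4 0]  -> -59/128
val_9 [rbbrrrbrr]  L=[-1 -1/2 -15/32]  R=[-59/128 -29/64 -7/16 -3/8 -1/4 0]  -> -119/256
val_10 [rbbrrrbrrb]  L=[-1 -1/2 -15/32 -119/256]  R=[-59/128 -29/64 -7/16 -3/8 -1/4 0]  -> -237/512
val_11 [rbbrrrbrrbb]  L=[-1 -1/2 -15/32 -119/256 -237/512]  R=[-59/128 -29/64 -7/16 -3/8 -1/4 0]  -> -473/1024
val_12 [rbbrrrbrrbbr]  L=[-1 -1/2 -15/32 -119/256 -237/512]  R=[-473/1024 -59/128 -29/64 -7/16 -3/8 -1/4 0]  -> -947/2048
val_13 [rbbrrrbrrbbrr]  L=[-1 -1/2 -15/32 -119/256 -237/512]  R=[-947/2048 -473/1024 -59/128 -29/64 -7/16 -3/8 -1/4 0]  -> -1895/4096
val_14 [rbbrrrbrrbbrrr]  L=[-1 -1/2 -15/32 -119/256 -237/512]  R=[-1895/4096 -947/2048 -473/1024 -59/128 -29/64 -7/16 -3/8 -1/4 0]  -> -3791/8192
val_15 [rbbrrrbrrbbrrrb]  L=[-1 -1/2 -15/32 -119/256 -237/512 -3791/8192]  R=[-1895/4096 -947/2048 -473/1024 -59/128 -29/64 -7/16 -3/8 -1/4 0]  -> -7581/16384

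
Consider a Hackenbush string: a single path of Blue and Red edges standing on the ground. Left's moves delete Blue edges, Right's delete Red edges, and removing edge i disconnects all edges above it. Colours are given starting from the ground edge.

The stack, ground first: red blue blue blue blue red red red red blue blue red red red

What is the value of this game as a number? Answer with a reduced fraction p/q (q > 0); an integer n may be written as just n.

Build val(s[:k]) for k = 1..14, string s = red blue blue blue blue red red red red blue blue red red red.
val_1 [r]  L=[·]  R=[0]  gives -1
val_2 [rb]  L=[-1]  R=[0]  gives -1/2
val_3 [rbb]  L=[-1 -1/2]  R=[0]  gives -1/4
val_4 [rbbb]  L=[-1 -1/2 -1/4]  R=[0]  gives -1/8
val_5 [rbbbb]  L=[-1 -1/2 -1/4 -1/8]  R=[0]  gives -1/16
val_6 [rbbbbr]  L=[-1 -1/2 -1/4 -1/8]  R=[-1/16 0]  gives -3/32
val_7 [rbbbbrr]  L=[-1 -1/2 -1/4 -1/8]  R=[-3/32 -1/16 0]  gives -7/64
val_8 [rbbbbrrr]  L=[-1 -1/2 -1/4 -1/8]  R=[-7/64 -3/32 -1/16 0]  gives -15/128
val_9 [rbbbbrrrr]  L=[-1 -1/2 -1/4 -1/8]  R=[-15/128 -7/64 -3/32 -1/16 0]  gives -31/256
val_10 [rbbbbrrrrb]  L=[-1 -1/2 -1/4 -1/8 -31/256]  R=[-15/128 -7/64 -3/32 -1/16 0]  gives -61/512
val_11 [rbbbbrrrrbb]  L=[-1 -1/2 -1/4 -1/8 -31/256 -61/512]  R=[-15/128 -7/64 -3/32 -1/16 0]  gives -121/1024
val_12 [rbbbbrrrrbbr]  L=[-1 -1/2 -1/4 -1/8 -31/256 -61/512]  R=[-121/1024 -15/128 -7/64 -3/32 -1/16 0]  gives -243/2048
val_13 [rbbbbrrrrbbrr]  L=[-1 -1/2 -1/4 -1/8 -31/256 -61/512]  R=[-243/2048 -121/1024 -15/128 -7/64 -3/32 -1/16 0]  gives -487/4096
val_14 [rbbbbrrrrbbrrr]  L=[-1 -1/2 -1/4 -1/8 -31/256 -61/512]  R=[-487/4096 -243/2048 -121/1024 -15/128 -7/64 -3/32 -1/16 0]  gives -975/8192

-975/8192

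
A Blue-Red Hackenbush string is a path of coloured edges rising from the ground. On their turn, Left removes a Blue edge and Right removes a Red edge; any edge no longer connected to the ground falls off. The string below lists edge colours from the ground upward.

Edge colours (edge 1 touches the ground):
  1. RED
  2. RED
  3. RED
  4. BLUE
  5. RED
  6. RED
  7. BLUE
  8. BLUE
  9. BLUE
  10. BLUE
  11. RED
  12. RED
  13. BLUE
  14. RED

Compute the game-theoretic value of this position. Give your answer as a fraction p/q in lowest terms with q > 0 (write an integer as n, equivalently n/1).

-5659/2048

R: Left { none }, Right { 0 } ⇒ simplest -1
RR: Left { none }, Right { -1 0 } ⇒ simplest -2
RRR: Left { none }, Right { -2 -1 0 } ⇒ simplest -3
RRRB: Left { -3 }, Right { -2 -1 0 } ⇒ simplest -5/2
RRRBR: Left { -3 }, Right { -5/2 -2 -1 0 } ⇒ simplest -11/4
RRRBRR: Left { -3 }, Right { -11/4 -5/2 -2 -1 0 } ⇒ simplest -23/8
RRRBRRB: Left { -3 -23/8 }, Right { -11/4 -5/2 -2 -1 0 } ⇒ simplest -45/16
RRRBRRBB: Left { -3 -23/8 -45/16 }, Right { -11/4 -5/2 -2 -1 0 } ⇒ simplest -89/32
RRRBRRBBB: Left { -3 -23/8 -45/16 -89/32 }, Right { -11/4 -5/2 -2 -1 0 } ⇒ simplest -177/64
RRRBRRBBBB: Left { -3 -23/8 -45/16 -89/32 -177/64 }, Right { -11/4 -5/2 -2 -1 0 } ⇒ simplest -353/128
RRRBRRBBBBR: Left { -3 -23/8 -45/16 -89/32 -177/64 }, Right { -353/128 -11/4 -5/2 -2 -1 0 } ⇒ simplest -707/256
RRRBRRBBBBRR: Left { -3 -23/8 -45/16 -89/32 -177/64 }, Right { -707/256 -353/128 -11/4 -5/2 -2 -1 0 } ⇒ simplest -1415/512
RRRBRRBBBBRRB: Left { -3 -23/8 -45/16 -89/32 -177/64 -1415/512 }, Right { -707/256 -353/128 -11/4 -5/2 -2 -1 0 } ⇒ simplest -2829/1024
RRRBRRBBBBRRBR: Left { -3 -23/8 -45/16 -89/32 -177/64 -1415/512 }, Right { -2829/1024 -707/256 -353/128 -11/4 -5/2 -2 -1 0 } ⇒ simplest -5659/2048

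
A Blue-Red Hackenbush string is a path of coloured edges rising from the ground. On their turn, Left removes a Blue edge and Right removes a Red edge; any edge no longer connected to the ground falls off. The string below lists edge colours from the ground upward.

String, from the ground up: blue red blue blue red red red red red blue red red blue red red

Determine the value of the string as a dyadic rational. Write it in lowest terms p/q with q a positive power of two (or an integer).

12361/16384

G_1 [b]  L=[0]  R=[none]  = 1
G_2 [br]  L=[0]  R=[1]  = 1/2
G_3 [brb]  L=[0, 1/2]  R=[1]  = 3/4
G_4 [brbb]  L=[0, 1/2, 3/4]  R=[1]  = 7/8
G_5 [brbbr]  L=[0, 1/2, 3/4]  R=[7/8, 1]  = 13/16
G_6 [brbbrr]  L=[0, 1/2, 3/4]  R=[13/16, 7/8, 1]  = 25/32
G_7 [brbbrrr]  L=[0, 1/2, 3/4]  R=[25/32, 13/16, 7/8, 1]  = 49/64
G_8 [brbbrrrr]  L=[0, 1/2, 3/4]  R=[49/64, 25/32, 13/16, 7/8, 1]  = 97/128
G_9 [brbbrrrrr]  L=[0, 1/2, 3/4]  R=[97/128, 49/64, 25/32, 13/16, 7/8, 1]  = 193/256
G_10 [brbbrrrrrb]  L=[0, 1/2, 3/4, 193/256]  R=[97/128, 49/64, 25/32, 13/16, 7/8, 1]  = 387/512
G_11 [brbbrrrrrbr]  L=[0, 1/2, 3/4, 193/256]  R=[387/512, 97/128, 49/64, 25/32, 13/16, 7/8, 1]  = 773/1024
G_12 [brbbrrrrrbrr]  L=[0, 1/2, 3/4, 193/256]  R=[773/1024, 387/512, 97/128, 49/64, 25/32, 13/16, 7/8, 1]  = 1545/2048
G_13 [brbbrrrrrbrrb]  L=[0, 1/2, 3/4, 193/256, 1545/2048]  R=[773/1024, 387/512, 97/128, 49/64, 25/32, 13/16, 7/8, 1]  = 3091/4096
G_14 [brbbrrrrrbrrbr]  L=[0, 1/2, 3/4, 193/256, 1545/2048]  R=[3091/4096, 773/1024, 387/512, 97/128, 49/64, 25/32, 13/16, 7/8, 1]  = 6181/8192
G_15 [brbbrrrrrbrrbrr]  L=[0, 1/2, 3/4, 193/256, 1545/2048]  R=[6181/8192, 3091/4096, 773/1024, 387/512, 97/128, 49/64, 25/32, 13/16, 7/8, 1]  = 12361/16384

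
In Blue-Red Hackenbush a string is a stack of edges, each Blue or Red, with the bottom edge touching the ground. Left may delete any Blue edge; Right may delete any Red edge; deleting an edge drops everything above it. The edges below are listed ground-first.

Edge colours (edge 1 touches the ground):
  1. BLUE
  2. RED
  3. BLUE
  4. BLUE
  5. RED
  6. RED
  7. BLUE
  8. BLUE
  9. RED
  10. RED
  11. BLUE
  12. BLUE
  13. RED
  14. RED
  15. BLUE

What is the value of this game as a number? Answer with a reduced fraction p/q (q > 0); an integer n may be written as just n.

step 1: add BLUE to get B; options L={ 0 } R={ · } gives 1
step 2: add RED to get BR; options L={ 0 } R={ 1 } gives 1/2
step 3: add BLUE to get BRB; options L={ 0, 1/2 } R={ 1 } gives 3/4
step 4: add BLUE to get BRBB; options L={ 0, 1/2, 3/4 } R={ 1 } gives 7/8
step 5: add RED to get BRBBR; options L={ 0, 1/2, 3/4 } R={ 7/8, 1 } gives 13/16
step 6: add RED to get BRBBRR; options L={ 0, 1/2, 3/4 } R={ 13/16, 7/8, 1 } gives 25/32
step 7: add BLUE to get BRBBRRB; options L={ 0, 1/2, 3/4, 25/32 } R={ 13/16, 7/8, 1 } gives 51/64
step 8: add BLUE to get BRBBRRBB; options L={ 0, 1/2, 3/4, 25/32, 51/64 } R={ 13/16, 7/8, 1 } gives 103/128
step 9: add RED to get BRBBRRBBR; options L={ 0, 1/2, 3/4, 25/32, 51/64 } R={ 103/128, 13/16, 7/8, 1 } gives 205/256
step 10: add RED to get BRBBRRBBRR; options L={ 0, 1/2, 3/4, 25/32, 51/64 } R={ 205/256, 103/128, 13/16, 7/8, 1 } gives 409/512
step 11: add BLUE to get BRBBRRBBRRB; options L={ 0, 1/2, 3/4, 25/32, 51/64, 409/512 } R={ 205/256, 103/128, 13/16, 7/8, 1 } gives 819/1024
step 12: add BLUE to get BRBBRRBBRRBB; options L={ 0, 1/2, 3/4, 25/32, 51/64, 409/512, 819/1024 } R={ 205/256, 103/128, 13/16, 7/8, 1 } gives 1639/2048
step 13: add RED to get BRBBRRBBRRBBR; options L={ 0, 1/2, 3/4, 25/32, 51/64, 409/512, 819/1024 } R={ 1639/2048, 205/256, 103/128, 13/16, 7/8, 1 } gives 3277/4096
step 14: add RED to get BRBBRRBBRRBBRR; options L={ 0, 1/2, 3/4, 25/32, 51/64, 409/512, 819/1024 } R={ 3277/4096, 1639/2048, 205/256, 103/128, 13/16, 7/8, 1 } gives 6553/8192
step 15: add BLUE to get BRBBRRBBRRBBRRB; options L={ 0, 1/2, 3/4, 25/32, 51/64, 409/512, 819/1024, 6553/8192 } R={ 3277/4096, 1639/2048, 205/256, 103/128, 13/16, 7/8, 1 } gives 13107/16384

13107/16384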